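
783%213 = 144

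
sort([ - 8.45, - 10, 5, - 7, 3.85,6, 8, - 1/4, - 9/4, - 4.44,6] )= [ - 10, - 8.45, - 7, - 4.44, - 9/4, - 1/4, 3.85,5,6,  6 , 8]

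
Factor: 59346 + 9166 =2^5*2141^1 = 68512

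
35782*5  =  178910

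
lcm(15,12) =60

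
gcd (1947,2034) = 3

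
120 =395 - 275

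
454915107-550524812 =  - 95609705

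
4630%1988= 654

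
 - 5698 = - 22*259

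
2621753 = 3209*817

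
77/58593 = 77/58593 = 0.00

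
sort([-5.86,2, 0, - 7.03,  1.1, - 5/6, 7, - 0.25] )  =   [ - 7.03, - 5.86, - 5/6,-0.25,0, 1.1 , 2,  7 ]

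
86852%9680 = 9412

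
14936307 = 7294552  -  -7641755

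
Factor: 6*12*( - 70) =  - 2^4*3^2 * 5^1*7^1=- 5040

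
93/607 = 93/607 = 0.15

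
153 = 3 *51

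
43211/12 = 3600+11/12 = 3600.92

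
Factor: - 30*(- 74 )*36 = 79920 = 2^4*3^3*5^1*37^1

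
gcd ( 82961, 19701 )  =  1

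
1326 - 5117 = -3791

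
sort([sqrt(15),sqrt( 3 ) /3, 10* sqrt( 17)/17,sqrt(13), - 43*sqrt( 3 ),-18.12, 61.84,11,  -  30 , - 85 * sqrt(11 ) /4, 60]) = [  -  43*sqrt( 3), - 85*sqrt (11 )/4 , -30,-18.12,sqrt ( 3 )/3,10 *sqrt(17 )/17 , sqrt( 13 ),  sqrt (15 ), 11 , 60, 61.84] 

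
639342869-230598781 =408744088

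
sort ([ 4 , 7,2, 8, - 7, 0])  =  [ - 7,0,2 , 4,7,8 ]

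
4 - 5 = - 1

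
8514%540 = 414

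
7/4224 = 7/4224= 0.00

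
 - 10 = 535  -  545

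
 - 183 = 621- 804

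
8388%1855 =968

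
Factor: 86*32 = 2^6*43^1 = 2752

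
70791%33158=4475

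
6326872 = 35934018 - 29607146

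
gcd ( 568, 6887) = 71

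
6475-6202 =273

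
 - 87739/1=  - 87739 = - 87739.00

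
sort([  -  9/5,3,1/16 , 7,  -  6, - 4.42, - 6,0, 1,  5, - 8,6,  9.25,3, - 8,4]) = [ - 8, - 8,-6,-6, - 4.42, - 9/5, 0,1/16,1,3,3,4 , 5,6,7,9.25 ] 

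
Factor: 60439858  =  2^1*113^1*267433^1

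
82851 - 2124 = 80727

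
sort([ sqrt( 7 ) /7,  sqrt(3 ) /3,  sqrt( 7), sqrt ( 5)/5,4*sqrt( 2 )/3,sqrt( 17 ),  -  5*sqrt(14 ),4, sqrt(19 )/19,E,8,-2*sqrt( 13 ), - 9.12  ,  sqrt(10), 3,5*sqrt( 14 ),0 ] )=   [- 5*sqrt (14 ), - 9.12, - 2*sqrt ( 13 ),0,  sqrt(19 ) /19, sqrt(7 )/7,sqrt(5 )/5,sqrt(3 )/3,4*sqrt(2)/3, sqrt( 7) , E,  3,sqrt( 10 ),4, sqrt(17 ),8,  5*sqrt ( 14)]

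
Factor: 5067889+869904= 379^1  *15667^1=5937793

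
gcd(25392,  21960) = 24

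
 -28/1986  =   - 14/993 = -0.01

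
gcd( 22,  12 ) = 2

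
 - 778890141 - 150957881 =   -  929848022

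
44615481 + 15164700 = 59780181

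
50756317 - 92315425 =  -41559108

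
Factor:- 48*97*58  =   - 270048 = - 2^5*3^1*29^1*97^1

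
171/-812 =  - 1 + 641/812 = - 0.21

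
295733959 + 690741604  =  986475563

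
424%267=157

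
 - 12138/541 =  - 12138/541 = -22.44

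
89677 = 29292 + 60385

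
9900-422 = 9478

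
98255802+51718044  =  149973846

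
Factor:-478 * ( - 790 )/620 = 31^(  -  1)*79^1*239^1=18881/31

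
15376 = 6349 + 9027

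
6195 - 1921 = 4274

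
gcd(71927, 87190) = 1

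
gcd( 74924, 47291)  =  1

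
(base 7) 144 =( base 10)81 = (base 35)2B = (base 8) 121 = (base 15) 56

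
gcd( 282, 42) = 6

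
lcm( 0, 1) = 0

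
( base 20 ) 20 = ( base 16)28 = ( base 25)1f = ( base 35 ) 15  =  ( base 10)40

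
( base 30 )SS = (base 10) 868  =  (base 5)11433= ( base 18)2C4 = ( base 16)364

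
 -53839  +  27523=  - 26316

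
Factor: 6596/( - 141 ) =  - 2^2*3^( - 1)*17^1*47^(-1)* 97^1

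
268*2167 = 580756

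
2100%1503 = 597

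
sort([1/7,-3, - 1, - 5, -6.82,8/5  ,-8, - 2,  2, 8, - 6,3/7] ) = [ - 8 , - 6.82 , - 6, -5,  -  3, - 2, - 1,1/7,3/7,8/5 , 2, 8] 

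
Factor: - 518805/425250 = -61/50 =- 2^(-1)*5^(-2)*61^1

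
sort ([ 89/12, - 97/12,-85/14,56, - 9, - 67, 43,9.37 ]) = [-67 ,  -  9 , - 97/12,- 85/14, 89/12,  9.37,43,56]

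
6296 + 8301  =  14597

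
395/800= 79/160= 0.49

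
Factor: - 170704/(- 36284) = 2^2*193^ ( - 1)*227^1 = 908/193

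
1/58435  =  1/58435  =  0.00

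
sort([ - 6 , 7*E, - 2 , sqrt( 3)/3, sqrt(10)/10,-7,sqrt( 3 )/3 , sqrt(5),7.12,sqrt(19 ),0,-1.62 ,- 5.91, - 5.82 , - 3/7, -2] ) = [ - 7, - 6, - 5.91, - 5.82, - 2,-2, - 1.62 ,-3/7 , 0, sqrt(10) /10,sqrt(3)/3,sqrt(3)/3,sqrt(5),sqrt(19 ) , 7.12 , 7*E ] 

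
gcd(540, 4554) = 18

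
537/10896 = 179/3632= 0.05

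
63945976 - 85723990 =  - 21778014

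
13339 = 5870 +7469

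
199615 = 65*3071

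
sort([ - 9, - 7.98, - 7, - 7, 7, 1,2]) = [ - 9, - 7.98, -7, - 7,1, 2 , 7]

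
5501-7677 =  - 2176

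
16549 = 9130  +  7419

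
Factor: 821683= 71^2*163^1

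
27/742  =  27/742  =  0.04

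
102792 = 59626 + 43166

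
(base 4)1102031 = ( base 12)3065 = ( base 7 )21224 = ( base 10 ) 5261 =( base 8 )12215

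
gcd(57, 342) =57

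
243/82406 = 243/82406 = 0.00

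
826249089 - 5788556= 820460533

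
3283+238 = 3521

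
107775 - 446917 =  - 339142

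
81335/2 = 40667 + 1/2= 40667.50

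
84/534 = 14/89 = 0.16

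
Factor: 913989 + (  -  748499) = 165490=2^1 * 5^1*13^1*19^1*67^1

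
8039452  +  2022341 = 10061793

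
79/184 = 79/184 =0.43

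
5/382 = 5/382  =  0.01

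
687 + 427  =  1114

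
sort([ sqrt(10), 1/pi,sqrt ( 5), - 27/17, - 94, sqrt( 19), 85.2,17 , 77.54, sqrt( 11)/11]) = [ - 94, - 27/17, sqrt(11) /11, 1/pi  ,  sqrt( 5), sqrt(10),sqrt(19 ), 17,77.54,85.2 ] 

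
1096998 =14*78357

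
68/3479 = 68/3479 = 0.02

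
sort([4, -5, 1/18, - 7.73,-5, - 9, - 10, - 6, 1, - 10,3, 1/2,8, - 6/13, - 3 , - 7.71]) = [ - 10, - 10, - 9 , - 7.73, - 7.71,-6,-5 , - 5, - 3,  -  6/13, 1/18, 1/2,1,3,  4, 8] 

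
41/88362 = 41/88362 = 0.00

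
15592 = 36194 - 20602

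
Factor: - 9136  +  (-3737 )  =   - 3^1 * 7^1*613^1 = - 12873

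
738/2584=369/1292=0.29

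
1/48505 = 1/48505 = 0.00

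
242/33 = 7 + 1/3  =  7.33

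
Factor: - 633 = -3^1*211^1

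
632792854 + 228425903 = 861218757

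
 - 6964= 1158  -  8122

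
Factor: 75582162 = 2^1*3^2 * 4199009^1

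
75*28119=2108925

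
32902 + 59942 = 92844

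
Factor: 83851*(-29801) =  - 17^1* 71^1*1181^1*1753^1 = - 2498843651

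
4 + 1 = 5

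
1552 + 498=2050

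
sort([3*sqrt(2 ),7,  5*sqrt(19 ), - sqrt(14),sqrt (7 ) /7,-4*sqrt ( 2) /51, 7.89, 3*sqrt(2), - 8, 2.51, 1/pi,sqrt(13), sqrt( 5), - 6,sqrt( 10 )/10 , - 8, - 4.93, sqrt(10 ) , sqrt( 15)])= [ - 8,-8, - 6,  -  4.93, - sqrt(14) , - 4*sqrt(2)/51,sqrt( 10)/10,1/pi,  sqrt( 7 )/7, sqrt( 5),2.51,sqrt(10),  sqrt(13 ),sqrt( 15), 3*sqrt(2 ), 3 * sqrt ( 2), 7, 7.89 , 5 * sqrt( 19)] 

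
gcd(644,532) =28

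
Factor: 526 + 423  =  949 =13^1*73^1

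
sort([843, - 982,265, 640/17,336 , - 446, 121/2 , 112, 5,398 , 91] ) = [ - 982, - 446,5,640/17 , 121/2 , 91 , 112 , 265,336,  398,843 ]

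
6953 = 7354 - 401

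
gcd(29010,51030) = 30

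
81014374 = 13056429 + 67957945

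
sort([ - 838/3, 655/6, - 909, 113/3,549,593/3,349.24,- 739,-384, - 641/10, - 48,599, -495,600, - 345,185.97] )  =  [ - 909,  -  739, - 495, - 384, - 345, - 838/3, - 641/10 , - 48,113/3,655/6, 185.97, 593/3,349.24,  549,599,600] 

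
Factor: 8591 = 11^2*71^1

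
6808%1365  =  1348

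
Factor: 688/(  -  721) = - 2^4*7^( - 1 )*43^1*103^( - 1 ) 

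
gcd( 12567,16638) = 177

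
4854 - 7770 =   -  2916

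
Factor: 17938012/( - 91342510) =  - 8969006/45671255 = -2^1*5^ (  -  1)*7^ ( - 1 ) * 1304893^( - 1)*4484503^1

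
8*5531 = 44248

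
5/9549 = 5/9549 = 0.00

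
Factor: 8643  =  3^1*43^1 * 67^1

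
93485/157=595 + 70/157 = 595.45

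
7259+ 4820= 12079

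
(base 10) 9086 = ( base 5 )242321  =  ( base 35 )7el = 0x237E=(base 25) EDB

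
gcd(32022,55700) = 2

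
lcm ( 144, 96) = 288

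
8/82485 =8/82485 = 0.00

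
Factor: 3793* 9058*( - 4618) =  - 158660598292  =  - 2^2*7^1*647^1*2309^1*3793^1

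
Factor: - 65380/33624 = -2^ (  -  1) * 3^(-2)*5^1*7^1 = - 35/18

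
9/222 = 3/74  =  0.04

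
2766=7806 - 5040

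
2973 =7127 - 4154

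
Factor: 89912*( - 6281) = -2^3*11^1*571^1*11239^1 = - 564737272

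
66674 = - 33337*( - 2)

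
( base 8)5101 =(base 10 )2625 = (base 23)4M3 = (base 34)297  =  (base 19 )753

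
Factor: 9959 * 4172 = 41548948 = 2^2*7^1*23^1*149^1*433^1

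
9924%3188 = 360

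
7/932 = 7/932 = 0.01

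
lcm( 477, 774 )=41022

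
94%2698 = 94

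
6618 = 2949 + 3669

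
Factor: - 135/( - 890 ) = 2^( - 1 ) * 3^3*89^(-1) =27/178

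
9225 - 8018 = 1207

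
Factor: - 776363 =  - 7^1*110909^1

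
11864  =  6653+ 5211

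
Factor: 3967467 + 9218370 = 13185837 = 3^2*7^1*209299^1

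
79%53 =26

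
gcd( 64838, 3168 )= 2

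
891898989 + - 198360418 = 693538571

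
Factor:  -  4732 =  - 2^2*7^1*13^2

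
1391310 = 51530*27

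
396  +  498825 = 499221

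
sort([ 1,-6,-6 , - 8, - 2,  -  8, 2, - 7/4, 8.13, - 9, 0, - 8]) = [ - 9 , - 8, - 8, - 8, -6, - 6, - 2, - 7/4, 0,1, 2,8.13 ] 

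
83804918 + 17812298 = 101617216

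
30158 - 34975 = - 4817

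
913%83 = 0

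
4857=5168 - 311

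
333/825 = 111/275 = 0.40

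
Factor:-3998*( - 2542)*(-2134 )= -2^3*11^1*31^1*41^1*97^1*1999^1 = -  21687662744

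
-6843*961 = - 6576123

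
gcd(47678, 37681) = 769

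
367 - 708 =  - 341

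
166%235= 166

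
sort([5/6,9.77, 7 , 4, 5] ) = [5/6,4,5,7,9.77 ]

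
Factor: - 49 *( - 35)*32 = 2^5*5^1*7^3 = 54880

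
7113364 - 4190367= 2922997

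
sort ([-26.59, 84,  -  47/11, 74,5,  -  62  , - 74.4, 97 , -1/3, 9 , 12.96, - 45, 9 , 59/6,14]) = [ - 74.4, - 62,  -  45, - 26.59, - 47/11,  -  1/3,5,9,9,59/6, 12.96,14,74,84,97]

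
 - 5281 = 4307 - 9588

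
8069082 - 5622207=2446875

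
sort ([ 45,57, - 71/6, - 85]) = [ - 85, -71/6, 45, 57 ]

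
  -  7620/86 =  - 3810/43 = - 88.60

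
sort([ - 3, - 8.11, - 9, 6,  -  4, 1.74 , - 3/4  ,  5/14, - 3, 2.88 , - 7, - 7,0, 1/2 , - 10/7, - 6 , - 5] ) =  [-9 , - 8.11, - 7, - 7,- 6, -5, - 4, - 3, - 3, - 10/7, - 3/4, 0, 5/14, 1/2, 1.74, 2.88,6]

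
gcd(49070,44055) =5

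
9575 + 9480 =19055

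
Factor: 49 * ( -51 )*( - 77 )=192423 = 3^1*7^3*11^1*17^1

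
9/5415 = 3/1805= 0.00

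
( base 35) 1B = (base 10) 46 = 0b101110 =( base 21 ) 24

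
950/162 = 475/81 = 5.86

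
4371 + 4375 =8746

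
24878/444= 56  +  7/222 =56.03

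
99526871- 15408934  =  84117937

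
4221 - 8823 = - 4602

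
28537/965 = 29 + 552/965 = 29.57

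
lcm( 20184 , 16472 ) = 1433064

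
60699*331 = 20091369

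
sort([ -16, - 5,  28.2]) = [ - 16,  -  5, 28.2] 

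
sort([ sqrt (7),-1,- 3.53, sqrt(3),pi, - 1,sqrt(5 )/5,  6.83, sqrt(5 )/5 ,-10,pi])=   [ - 10, - 3.53, - 1, - 1, sqrt( 5)/5, sqrt( 5 ) /5,sqrt( 3),sqrt(7), pi, pi , 6.83]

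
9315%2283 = 183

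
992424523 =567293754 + 425130769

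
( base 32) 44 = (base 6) 340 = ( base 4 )2010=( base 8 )204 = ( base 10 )132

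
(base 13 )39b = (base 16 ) 27b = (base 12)44b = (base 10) 635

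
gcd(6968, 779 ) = 1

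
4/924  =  1/231 = 0.00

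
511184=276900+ 234284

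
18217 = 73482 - 55265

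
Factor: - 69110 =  - 2^1 * 5^1*6911^1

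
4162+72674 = 76836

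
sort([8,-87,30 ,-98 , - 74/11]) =[ - 98, - 87, - 74/11 , 8 , 30]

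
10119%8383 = 1736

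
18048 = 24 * 752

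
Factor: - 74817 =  - 3^3*17^1*163^1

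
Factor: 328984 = 2^3*17^1*41^1*59^1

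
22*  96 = 2112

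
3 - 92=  - 89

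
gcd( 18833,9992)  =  1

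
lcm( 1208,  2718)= 10872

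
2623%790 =253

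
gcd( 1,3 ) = 1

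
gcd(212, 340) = 4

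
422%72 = 62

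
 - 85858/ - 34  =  42929/17 = 2525.24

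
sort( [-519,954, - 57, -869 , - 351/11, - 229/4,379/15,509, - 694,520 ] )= [ - 869, - 694, - 519, - 229/4,- 57, - 351/11,379/15,509 , 520,954 ] 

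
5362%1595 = 577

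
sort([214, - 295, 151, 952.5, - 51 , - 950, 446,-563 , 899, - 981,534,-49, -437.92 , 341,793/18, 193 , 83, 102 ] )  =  [ - 981, - 950, - 563, - 437.92, - 295, - 51, - 49,793/18,83, 102, 151, 193, 214 , 341,446,534, 899, 952.5]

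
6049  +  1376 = 7425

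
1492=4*373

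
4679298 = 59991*78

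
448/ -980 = -16/35=-0.46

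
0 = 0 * 657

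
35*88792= 3107720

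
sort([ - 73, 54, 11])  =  [ - 73,  11,54 ]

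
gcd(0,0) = 0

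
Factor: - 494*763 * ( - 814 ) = 2^2*7^1*11^1 * 13^1*19^1*37^1*109^1 = 306814508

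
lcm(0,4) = 0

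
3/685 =3/685  =  0.00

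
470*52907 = 24866290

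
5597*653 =3654841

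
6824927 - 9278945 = - 2454018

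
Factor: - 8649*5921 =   -  3^2 *31^3*191^1   =  -51210729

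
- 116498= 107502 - 224000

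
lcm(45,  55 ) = 495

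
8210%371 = 48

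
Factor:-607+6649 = 2^1*3^1*19^1 * 53^1 = 6042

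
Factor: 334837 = 19^1 * 17623^1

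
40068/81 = 1484/3= 494.67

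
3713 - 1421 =2292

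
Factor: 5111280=2^4  *  3^2*5^1 * 31^1 * 229^1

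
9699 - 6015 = 3684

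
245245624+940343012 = 1185588636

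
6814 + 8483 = 15297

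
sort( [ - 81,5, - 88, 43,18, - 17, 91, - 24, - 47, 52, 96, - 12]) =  [ -88,-81,-47,  -  24, - 17,  -  12,5,18,43,52,91,  96]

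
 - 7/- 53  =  7/53= 0.13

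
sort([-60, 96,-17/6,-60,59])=[-60,- 60, -17/6,59 , 96 ] 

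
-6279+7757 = 1478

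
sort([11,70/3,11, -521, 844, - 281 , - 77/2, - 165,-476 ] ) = [ - 521, - 476, - 281,-165, - 77/2,11, 11,70/3,  844 ] 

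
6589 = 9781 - 3192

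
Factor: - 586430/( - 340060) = 2^(  -  1 )*7^( - 2)*13^2 = 169/98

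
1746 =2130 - 384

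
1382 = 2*691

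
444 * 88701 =39383244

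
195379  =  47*4157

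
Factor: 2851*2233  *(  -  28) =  - 2^2 *7^2*11^1*29^1*2851^1 = - 178255924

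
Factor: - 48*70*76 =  - 255360 = - 2^7*3^1 *5^1*7^1*19^1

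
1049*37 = 38813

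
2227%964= 299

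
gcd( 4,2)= 2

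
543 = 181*3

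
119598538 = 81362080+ 38236458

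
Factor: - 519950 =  - 2^1*5^2*10399^1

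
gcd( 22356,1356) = 12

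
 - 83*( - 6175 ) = 512525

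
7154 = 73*98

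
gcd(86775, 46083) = 3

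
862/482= 431/241= 1.79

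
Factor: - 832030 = - 2^1*5^1*83203^1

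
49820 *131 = 6526420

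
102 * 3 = 306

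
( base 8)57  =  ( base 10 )47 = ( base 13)38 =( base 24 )1N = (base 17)2D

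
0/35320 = 0=   0.00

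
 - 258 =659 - 917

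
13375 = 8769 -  - 4606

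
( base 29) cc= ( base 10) 360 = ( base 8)550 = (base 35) AA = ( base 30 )C0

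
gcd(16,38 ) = 2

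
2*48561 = 97122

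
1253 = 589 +664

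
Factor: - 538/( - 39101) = 2^1*61^ ( - 1)*269^1*641^(  -  1 ) 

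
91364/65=1405 + 3/5= 1405.60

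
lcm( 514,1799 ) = 3598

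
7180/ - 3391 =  - 3 + 2993/3391 = - 2.12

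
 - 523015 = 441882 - 964897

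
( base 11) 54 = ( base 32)1R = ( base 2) 111011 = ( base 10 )59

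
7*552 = 3864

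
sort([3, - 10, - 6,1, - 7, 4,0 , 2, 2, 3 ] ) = [- 10, - 7,-6,0 , 1, 2,2,  3 , 3,4]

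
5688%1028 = 548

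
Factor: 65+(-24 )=41^1 = 41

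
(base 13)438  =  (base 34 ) L9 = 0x2d3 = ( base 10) 723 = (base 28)pn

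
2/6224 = 1/3112 = 0.00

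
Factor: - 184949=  - 184949^1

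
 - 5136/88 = - 642/11 = - 58.36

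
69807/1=69807 =69807.00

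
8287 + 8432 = 16719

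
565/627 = 565/627 =0.90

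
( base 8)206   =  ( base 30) 4E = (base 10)134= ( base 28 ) 4M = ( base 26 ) 54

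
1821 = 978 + 843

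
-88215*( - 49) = 4322535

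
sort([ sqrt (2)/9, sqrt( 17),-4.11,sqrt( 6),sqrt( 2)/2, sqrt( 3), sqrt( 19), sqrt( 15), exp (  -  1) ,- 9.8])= [-9.8, - 4.11,  sqrt( 2)/9, exp( - 1 ),sqrt( 2)/2 , sqrt(3), sqrt( 6),sqrt(15), sqrt( 17),sqrt( 19) ]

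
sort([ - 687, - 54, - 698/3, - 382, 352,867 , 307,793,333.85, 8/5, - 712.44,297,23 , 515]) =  [ - 712.44 , - 687 , - 382 , - 698/3,-54,8/5 , 23,297, 307 , 333.85, 352,515, 793 , 867]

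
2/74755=2/74755= 0.00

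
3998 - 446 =3552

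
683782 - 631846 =51936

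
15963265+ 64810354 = 80773619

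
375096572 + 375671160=750767732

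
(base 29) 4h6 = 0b111100010111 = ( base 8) 7427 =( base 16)f17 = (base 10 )3863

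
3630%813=378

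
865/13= 865/13 = 66.54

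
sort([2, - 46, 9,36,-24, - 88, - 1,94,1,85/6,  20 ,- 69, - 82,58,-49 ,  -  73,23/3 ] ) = [-88, - 82, - 73,-69, - 49, - 46, - 24, - 1,1 , 2,23/3,9, 85/6, 20 , 36,  58,94 ] 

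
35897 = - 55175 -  - 91072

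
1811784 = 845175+966609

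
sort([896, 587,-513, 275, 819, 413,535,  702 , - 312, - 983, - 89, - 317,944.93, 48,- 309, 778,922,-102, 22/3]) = [  -  983,-513,-317, - 312,-309,  -  102, - 89,22/3,  48, 275, 413, 535,  587,702, 778, 819, 896, 922, 944.93] 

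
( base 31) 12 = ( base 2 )100001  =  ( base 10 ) 33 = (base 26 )17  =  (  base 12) 29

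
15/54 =5/18 = 0.28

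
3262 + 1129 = 4391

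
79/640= 79/640=   0.12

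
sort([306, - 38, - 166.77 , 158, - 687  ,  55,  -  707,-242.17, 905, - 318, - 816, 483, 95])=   [-816, -707, - 687, - 318, - 242.17, - 166.77, - 38,55,  95, 158, 306, 483,905]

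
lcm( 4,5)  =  20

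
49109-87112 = - 38003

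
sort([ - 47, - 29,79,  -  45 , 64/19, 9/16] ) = [ - 47, - 45, - 29,9/16, 64/19,79] 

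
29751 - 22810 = 6941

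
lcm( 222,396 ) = 14652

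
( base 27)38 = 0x59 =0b1011001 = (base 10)89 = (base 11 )81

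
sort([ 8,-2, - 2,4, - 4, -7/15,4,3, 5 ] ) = [ -4,-2,  -  2, - 7/15, 3,  4,4,5,8]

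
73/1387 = 1/19 = 0.05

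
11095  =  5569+5526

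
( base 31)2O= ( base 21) 42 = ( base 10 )86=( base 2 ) 1010110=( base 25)3B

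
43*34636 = 1489348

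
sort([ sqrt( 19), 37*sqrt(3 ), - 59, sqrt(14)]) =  [ - 59, sqrt ( 14), sqrt (19 ), 37 * sqrt(3)]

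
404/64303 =404/64303 = 0.01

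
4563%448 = 83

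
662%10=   2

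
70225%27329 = 15567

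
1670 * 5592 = 9338640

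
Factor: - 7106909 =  - 109^1*113^1*577^1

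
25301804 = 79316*319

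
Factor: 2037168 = 2^4 * 3^2*7^1*43^1 *47^1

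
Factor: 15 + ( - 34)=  - 19 = - 19^1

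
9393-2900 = 6493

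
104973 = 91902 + 13071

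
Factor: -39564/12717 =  - 28/9 = - 2^2*3^( - 2)*7^1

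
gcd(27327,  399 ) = 3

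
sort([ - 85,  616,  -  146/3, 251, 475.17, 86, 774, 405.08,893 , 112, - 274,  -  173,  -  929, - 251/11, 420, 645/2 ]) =[ - 929, - 274, - 173,  -  85,  -  146/3 , - 251/11 , 86,112,251, 645/2, 405.08,420, 475.17, 616,774, 893 ]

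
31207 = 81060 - 49853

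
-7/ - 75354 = 7/75354 =0.00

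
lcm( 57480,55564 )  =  1666920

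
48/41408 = 3/2588=0.00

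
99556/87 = 99556/87 = 1144.32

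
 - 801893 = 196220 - 998113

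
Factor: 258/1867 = 2^1*3^1 * 43^1 * 1867^ ( - 1 ) 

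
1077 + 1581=2658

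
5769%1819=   312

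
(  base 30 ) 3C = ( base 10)102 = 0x66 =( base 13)7b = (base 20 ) 52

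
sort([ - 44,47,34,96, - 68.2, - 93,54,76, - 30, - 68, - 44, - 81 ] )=[ - 93, - 81,- 68.2, - 68,-44, - 44, - 30,34,47,54, 76,96] 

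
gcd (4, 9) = 1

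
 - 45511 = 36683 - 82194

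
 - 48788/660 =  - 12197/165 =- 73.92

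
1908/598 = 3 + 57/299 = 3.19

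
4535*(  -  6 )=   -  27210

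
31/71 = 31/71 = 0.44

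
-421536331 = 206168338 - 627704669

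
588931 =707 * 833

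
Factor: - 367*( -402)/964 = 73767/482= 2^(  -  1)*3^1*67^1*241^( - 1)*367^1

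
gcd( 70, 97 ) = 1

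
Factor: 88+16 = 2^3*13^1  =  104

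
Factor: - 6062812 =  - 2^2*7^1*17^1  *  47^1*271^1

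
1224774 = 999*1226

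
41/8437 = 41/8437 = 0.00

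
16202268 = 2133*7596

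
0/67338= 0 = 0.00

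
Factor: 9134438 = 2^1*4567219^1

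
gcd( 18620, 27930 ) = 9310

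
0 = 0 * 58157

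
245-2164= - 1919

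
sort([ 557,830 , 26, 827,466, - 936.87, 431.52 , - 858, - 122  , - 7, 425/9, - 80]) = [ - 936.87, - 858, - 122, - 80,-7 , 26, 425/9, 431.52, 466, 557 , 827,830]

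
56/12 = 14/3 = 4.67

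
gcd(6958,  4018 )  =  98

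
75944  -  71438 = 4506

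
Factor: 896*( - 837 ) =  - 2^7 * 3^3*7^1*31^1 = -749952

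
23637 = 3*7879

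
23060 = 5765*4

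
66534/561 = 118 + 112/187 = 118.60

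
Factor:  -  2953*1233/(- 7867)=3^2*  137^1*2953^1*7867^(-1) = 3641049/7867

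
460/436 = 115/109= 1.06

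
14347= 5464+8883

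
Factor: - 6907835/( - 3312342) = 627985/301122 = 2^( -1)*3^(- 2 )*5^1*16729^ ( - 1)*125597^1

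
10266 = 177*58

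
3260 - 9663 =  - 6403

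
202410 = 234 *865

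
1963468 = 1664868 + 298600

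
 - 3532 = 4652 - 8184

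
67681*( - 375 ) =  -25380375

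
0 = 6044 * 0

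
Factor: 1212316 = 2^2*7^1*29^1 * 1493^1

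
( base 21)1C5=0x2ba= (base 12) 4a2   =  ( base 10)698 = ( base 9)855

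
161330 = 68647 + 92683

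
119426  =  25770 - -93656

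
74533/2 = 37266+ 1/2=37266.50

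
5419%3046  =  2373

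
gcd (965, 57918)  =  1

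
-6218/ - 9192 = 3109/4596 = 0.68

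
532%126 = 28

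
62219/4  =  62219/4 = 15554.75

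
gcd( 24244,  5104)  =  1276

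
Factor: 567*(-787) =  - 446229 = - 3^4*7^1*787^1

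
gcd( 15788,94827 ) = 1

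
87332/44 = 21833/11  =  1984.82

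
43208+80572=123780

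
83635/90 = 929 + 5/18 = 929.28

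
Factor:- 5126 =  - 2^1*11^1*233^1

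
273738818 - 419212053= - 145473235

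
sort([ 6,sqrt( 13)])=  [sqrt(13), 6 ]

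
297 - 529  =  -232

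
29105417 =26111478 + 2993939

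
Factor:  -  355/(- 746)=2^(- 1 )*5^1*71^1 * 373^( - 1)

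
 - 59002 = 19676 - 78678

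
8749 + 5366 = 14115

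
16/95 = 16/95 = 0.17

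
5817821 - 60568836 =  -  54751015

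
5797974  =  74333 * 78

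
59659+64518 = 124177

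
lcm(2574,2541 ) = 198198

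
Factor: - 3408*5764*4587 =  - 90105706944 = - 2^6*3^2 * 11^2*71^1*131^1 * 139^1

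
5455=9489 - 4034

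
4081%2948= 1133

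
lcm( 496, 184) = 11408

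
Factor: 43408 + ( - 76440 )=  - 33032 =- 2^3*4129^1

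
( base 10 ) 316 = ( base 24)d4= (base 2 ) 100111100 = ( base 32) 9S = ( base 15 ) 161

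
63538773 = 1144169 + 62394604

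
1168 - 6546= - 5378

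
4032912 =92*43836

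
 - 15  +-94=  - 109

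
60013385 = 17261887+42751498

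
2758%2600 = 158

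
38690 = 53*730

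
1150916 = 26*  44266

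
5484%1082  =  74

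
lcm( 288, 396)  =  3168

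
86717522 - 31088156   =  55629366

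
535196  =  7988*67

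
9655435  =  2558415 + 7097020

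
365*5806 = 2119190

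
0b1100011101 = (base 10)797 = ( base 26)14H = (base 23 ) 1BF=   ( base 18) 285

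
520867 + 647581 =1168448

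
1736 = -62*(- 28)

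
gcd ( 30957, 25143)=51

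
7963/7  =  1137+ 4/7 =1137.57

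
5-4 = 1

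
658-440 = 218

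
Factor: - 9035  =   - 5^1*13^1*139^1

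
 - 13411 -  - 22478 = 9067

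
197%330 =197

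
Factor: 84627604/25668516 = 21156901/6417129 = 3^( - 1 )*2139043^( - 1 )*21156901^1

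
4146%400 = 146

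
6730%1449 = 934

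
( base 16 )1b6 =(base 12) 306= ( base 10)438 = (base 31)e4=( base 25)HD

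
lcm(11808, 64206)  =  1027296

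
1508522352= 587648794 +920873558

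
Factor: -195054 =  - 2^1*3^1*19^1*29^1*59^1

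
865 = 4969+-4104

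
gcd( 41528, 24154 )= 2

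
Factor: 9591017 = 479^1*20023^1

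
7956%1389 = 1011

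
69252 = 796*87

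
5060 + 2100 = 7160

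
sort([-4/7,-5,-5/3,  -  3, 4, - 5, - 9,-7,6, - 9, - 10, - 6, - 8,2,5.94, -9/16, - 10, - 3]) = [-10,-10, - 9, - 9, - 8,-7, - 6, - 5,-5,-3, - 3, - 5/3,-4/7, - 9/16 , 2 , 4,  5.94,6 ]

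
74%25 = 24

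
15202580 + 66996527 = 82199107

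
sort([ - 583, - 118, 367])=[- 583, - 118,367 ]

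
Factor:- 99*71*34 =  - 238986 = - 2^1*3^2* 11^1*17^1*71^1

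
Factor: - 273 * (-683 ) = 3^1*7^1 * 13^1*683^1 =186459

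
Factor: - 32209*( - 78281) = 2521352729 = 7^1 * 31^1*53^1*211^1 * 1039^1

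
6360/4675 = 1272/935 = 1.36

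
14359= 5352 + 9007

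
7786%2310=856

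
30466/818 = 37 + 100/409 = 37.24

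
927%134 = 123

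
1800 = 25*72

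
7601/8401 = 7601/8401 = 0.90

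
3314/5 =662+4/5 = 662.80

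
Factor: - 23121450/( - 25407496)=11560725/12703748 =2^( - 2)*3^5*5^2*11^1*43^ ( - 1 )*173^1*73859^( - 1 )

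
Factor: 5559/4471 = 327/263 = 3^1*109^1*263^(-1)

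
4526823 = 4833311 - 306488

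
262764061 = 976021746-713257685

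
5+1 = 6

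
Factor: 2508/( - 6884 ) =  - 3^1*11^1*19^1*1721^ ( - 1)= - 627/1721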